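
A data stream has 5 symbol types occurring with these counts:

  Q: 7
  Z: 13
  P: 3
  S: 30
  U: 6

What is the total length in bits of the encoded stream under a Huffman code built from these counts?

113

Greedily combine the two least-frequent nodes:
merge P(3) and U(6): 9
merge Q(7) and 9: 16
merge Z(13) and 16: 29
merge 29 and S(30): 59
Each symbol's bit-cost is frequency × depth; summing gives 113 bits (equivalently 9 + 16 + 29 + 59).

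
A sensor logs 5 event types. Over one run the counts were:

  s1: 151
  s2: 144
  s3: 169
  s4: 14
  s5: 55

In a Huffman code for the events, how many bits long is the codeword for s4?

Build the tree from the bottom:
s4(14) + s5(55) → 69
69 + s2(144) → 213
s1(151) + s3(169) → 320
213 + 320 → 533
s4 sits 3 levels below the root, so its codeword is 3 bits.

3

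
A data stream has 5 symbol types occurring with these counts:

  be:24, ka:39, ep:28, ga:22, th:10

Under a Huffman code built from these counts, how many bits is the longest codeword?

3

Merge the two lowest-weight nodes at each step:
th(10) + ga(22) → 32
be(24) + ep(28) → 52
32 + ka(39) → 71
52 + 71 → 123
The rarest symbols sit at the bottom; the longest codeword is 3 bits.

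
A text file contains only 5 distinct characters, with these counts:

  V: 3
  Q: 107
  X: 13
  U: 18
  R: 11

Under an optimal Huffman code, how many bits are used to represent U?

Huffman merges, smallest pair first:
combine V(3), R(11) → 14
combine X(13), 14 → 27
combine U(18), 27 → 45
combine 45, Q(107) → 152
The subtree containing U is merged 2 times, so code length = 2.

2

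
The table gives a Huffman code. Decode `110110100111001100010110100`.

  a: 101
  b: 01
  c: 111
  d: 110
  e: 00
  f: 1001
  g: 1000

Read left to right; each codeword is recognised as soon as it completes (prefix code):
  110→d | 110→d | 1001→f | 110→d | 01→b | 1000→g | 101→a | 101→a | 00→e
Decoded message: ddfdbgaae

ddfdbgaae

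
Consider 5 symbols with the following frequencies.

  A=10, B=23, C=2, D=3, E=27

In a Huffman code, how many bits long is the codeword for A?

Build the tree from the bottom:
merge C(2) and D(3): 5
merge 5 and A(10): 15
merge 15 and B(23): 38
merge E(27) and 38: 65
A's leaf is at depth 3, giving a 3-bit codeword.

3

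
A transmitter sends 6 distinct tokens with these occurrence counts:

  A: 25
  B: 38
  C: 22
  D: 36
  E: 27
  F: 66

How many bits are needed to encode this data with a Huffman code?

Greedily combine the two least-frequent nodes:
combine C(22), A(25) → 47
combine E(27), D(36) → 63
combine B(38), 47 → 85
combine 63, F(66) → 129
combine 85, 129 → 214
Total encoded bits = sum of merged weights = 47 + 63 + 85 + 129 + 214 = 538.

538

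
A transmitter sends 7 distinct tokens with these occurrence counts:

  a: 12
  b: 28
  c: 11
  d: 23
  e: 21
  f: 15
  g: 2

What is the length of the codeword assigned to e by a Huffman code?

3

Huffman merges, smallest pair first:
merge g(2) and c(11): 13
merge a(12) and 13: 25
merge f(15) and e(21): 36
merge d(23) and 25: 48
merge b(28) and 36: 64
merge 48 and 64: 112
e's leaf is at depth 3, giving a 3-bit codeword.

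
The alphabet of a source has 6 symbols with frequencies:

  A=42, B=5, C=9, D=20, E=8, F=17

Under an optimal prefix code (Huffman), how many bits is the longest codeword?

Merge the two lowest-weight nodes at each step:
B(5) + E(8) → 13
C(9) + 13 → 22
F(17) + D(20) → 37
22 + 37 → 59
A(42) + 59 → 101
The first pair merged (B, E) ends up deepest, at depth 4.

4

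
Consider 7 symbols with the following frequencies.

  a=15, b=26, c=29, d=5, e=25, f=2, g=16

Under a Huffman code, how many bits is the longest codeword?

Merge the two lowest-weight nodes at each step:
combine f(2), d(5) → 7
combine 7, a(15) → 22
combine g(16), 22 → 38
combine e(25), b(26) → 51
combine c(29), 38 → 67
combine 51, 67 → 118
Maximum depth reached is 5.

5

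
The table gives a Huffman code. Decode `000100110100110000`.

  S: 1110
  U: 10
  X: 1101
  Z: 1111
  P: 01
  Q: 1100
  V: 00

VPVXVQV

Read left to right; each codeword is recognised as soon as it completes (prefix code):
  00→V | 01→P | 00→V | 1101→X | 00→V | 1100→Q | 00→V
Decoded message: VPVXVQV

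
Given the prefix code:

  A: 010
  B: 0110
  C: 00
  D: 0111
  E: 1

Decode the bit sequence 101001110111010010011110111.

Read left to right; each codeword is recognised as soon as it completes (prefix code):
  1→E | 010→A | 0111→D | 0111→D | 010→A | 010→A | 0111→D | 1→E | 0111→D
Decoded message: EADDAADED

EADDAADED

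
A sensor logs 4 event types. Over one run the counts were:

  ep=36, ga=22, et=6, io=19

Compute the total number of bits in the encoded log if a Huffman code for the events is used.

155

Build the Huffman tree bottom-up:
et(6) + io(19) → 25
ga(22) + 25 → 47
ep(36) + 47 → 83
Each symbol's bit-cost is frequency × depth; summing gives 155 bits (equivalently 25 + 47 + 83).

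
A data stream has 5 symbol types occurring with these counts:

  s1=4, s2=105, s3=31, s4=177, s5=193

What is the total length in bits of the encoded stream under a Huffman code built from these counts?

Build the Huffman tree bottom-up:
merge s1(4) and s3(31): 35
merge 35 and s2(105): 140
merge 140 and s4(177): 317
merge s5(193) and 317: 510
The encoded length is the sum of every internal node's weight: 35 + 140 + 317 + 510 = 1002 bits.

1002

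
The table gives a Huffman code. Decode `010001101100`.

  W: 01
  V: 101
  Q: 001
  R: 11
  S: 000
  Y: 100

WSRWY

Read left to right; each codeword is recognised as soon as it completes (prefix code):
  01→W | 000→S | 11→R | 01→W | 100→Y
Decoded message: WSRWY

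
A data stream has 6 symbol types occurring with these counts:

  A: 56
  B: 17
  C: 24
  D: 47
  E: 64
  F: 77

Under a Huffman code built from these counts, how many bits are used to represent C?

Huffman merges, smallest pair first:
combine B(17), C(24) → 41
combine 41, D(47) → 88
combine A(56), E(64) → 120
combine F(77), 88 → 165
combine 120, 165 → 285
C sits 4 levels below the root, so its codeword is 4 bits.

4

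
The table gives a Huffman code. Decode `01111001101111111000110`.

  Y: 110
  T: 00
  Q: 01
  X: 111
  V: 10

Read left to right; each codeword is recognised as soon as it completes (prefix code):
  01→Q | 111→X | 00→T | 110→Y | 111→X | 111→X | 10→V | 00→T | 110→Y
Decoded message: QXTYXXVTY

QXTYXXVTY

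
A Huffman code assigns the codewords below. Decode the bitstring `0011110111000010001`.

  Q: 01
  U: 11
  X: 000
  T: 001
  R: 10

Read left to right; each codeword is recognised as soon as it completes (prefix code):
  001→T | 11→U | 10→R | 11→U | 10→R | 000→X | 10→R | 001→T
Decoded message: TURURXRT

TURURXRT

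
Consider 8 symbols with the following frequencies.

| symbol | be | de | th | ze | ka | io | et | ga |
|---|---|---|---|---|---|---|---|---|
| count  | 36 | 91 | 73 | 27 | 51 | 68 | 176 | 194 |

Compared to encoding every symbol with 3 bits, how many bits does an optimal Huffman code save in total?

Fixed-length: 3 bits × 716 symbols = 2148 bits.
Huffman merges:
merge ze(27) and be(36): 63
merge ka(51) and 63: 114
merge io(68) and th(73): 141
merge de(91) and 114: 205
merge 141 and et(176): 317
merge ga(194) and 205: 399
merge 317 and 399: 716
Huffman total = 63 + 114 + 141 + 205 + 317 + 399 + 716 = 1955 bits.
Saving = 2148 − 1955 = 193 bits.

193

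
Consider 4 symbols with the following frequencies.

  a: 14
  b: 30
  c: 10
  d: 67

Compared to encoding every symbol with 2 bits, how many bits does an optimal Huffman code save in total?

Fixed-length: 2 bits × 121 symbols = 242 bits.
Huffman merges:
combine c(10), a(14) → 24
combine 24, b(30) → 54
combine 54, d(67) → 121
Huffman total = 24 + 54 + 121 = 199 bits.
Saving = 242 − 199 = 43 bits.

43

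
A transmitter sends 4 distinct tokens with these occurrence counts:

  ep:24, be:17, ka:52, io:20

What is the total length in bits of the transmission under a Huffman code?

Merge the two smallest weights repeatedly:
combine be(17), io(20) → 37
combine ep(24), 37 → 61
combine ka(52), 61 → 113
Each symbol's bit-cost is frequency × depth; summing gives 211 bits (equivalently 37 + 61 + 113).

211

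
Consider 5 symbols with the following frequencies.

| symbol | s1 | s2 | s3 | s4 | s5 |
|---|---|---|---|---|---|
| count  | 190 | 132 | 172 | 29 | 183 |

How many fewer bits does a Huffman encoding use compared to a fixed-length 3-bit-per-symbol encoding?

545

Fixed-length: 3 bits × 706 symbols = 2118 bits.
Huffman merges:
combine s4(29), s2(132) → 161
combine 161, s3(172) → 333
combine s5(183), s1(190) → 373
combine 333, 373 → 706
Huffman total = 161 + 333 + 373 + 706 = 1573 bits.
Saving = 2118 − 1573 = 545 bits.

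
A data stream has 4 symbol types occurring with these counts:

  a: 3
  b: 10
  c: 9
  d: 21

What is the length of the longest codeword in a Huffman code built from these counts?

3

Merge the two lowest-weight nodes at each step:
a(3) + c(9) → 12
b(10) + 12 → 22
d(21) + 22 → 43
The first pair merged (a, c) ends up deepest, at depth 3.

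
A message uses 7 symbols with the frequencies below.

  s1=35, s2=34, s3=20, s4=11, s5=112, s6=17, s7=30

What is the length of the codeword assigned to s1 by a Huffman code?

3

Repeatedly merge the two smallest:
s4(11) + s6(17) → 28
s3(20) + 28 → 48
s7(30) + s2(34) → 64
s1(35) + 48 → 83
64 + 83 → 147
s5(112) + 147 → 259
The subtree containing s1 is merged 3 times, so code length = 3.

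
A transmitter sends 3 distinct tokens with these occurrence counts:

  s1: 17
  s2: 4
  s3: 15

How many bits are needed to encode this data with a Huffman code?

55

Build the Huffman tree bottom-up:
combine s2(4), s3(15) → 19
combine s1(17), 19 → 36
Each symbol's bit-cost is frequency × depth; summing gives 55 bits (equivalently 19 + 36).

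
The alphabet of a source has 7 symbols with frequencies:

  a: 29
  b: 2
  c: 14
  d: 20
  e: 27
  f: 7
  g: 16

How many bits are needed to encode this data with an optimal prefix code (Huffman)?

Build the Huffman tree bottom-up:
merge b(2) and f(7): 9
merge 9 and c(14): 23
merge g(16) and d(20): 36
merge 23 and e(27): 50
merge a(29) and 36: 65
merge 50 and 65: 115
Total encoded bits = sum of merged weights = 9 + 23 + 36 + 50 + 65 + 115 = 298.

298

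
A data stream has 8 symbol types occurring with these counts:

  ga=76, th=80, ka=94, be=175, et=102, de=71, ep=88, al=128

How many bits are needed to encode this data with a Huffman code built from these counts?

2414

Greedily combine the two least-frequent nodes:
de(71) + ga(76) → 147
th(80) + ep(88) → 168
ka(94) + et(102) → 196
al(128) + 147 → 275
168 + be(175) → 343
196 + 275 → 471
343 + 471 → 814
Total encoded bits = sum of merged weights = 147 + 168 + 196 + 275 + 343 + 471 + 814 = 2414.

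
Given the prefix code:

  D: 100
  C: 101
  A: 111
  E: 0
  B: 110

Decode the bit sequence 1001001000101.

DDDEC

Read left to right; each codeword is recognised as soon as it completes (prefix code):
  100→D | 100→D | 100→D | 0→E | 101→C
Decoded message: DDDEC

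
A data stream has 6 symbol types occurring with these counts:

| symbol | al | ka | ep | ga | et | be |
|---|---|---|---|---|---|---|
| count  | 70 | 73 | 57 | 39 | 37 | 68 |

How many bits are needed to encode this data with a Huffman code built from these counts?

889

Greedily combine the two least-frequent nodes:
et(37) + ga(39) → 76
ep(57) + be(68) → 125
al(70) + ka(73) → 143
76 + 125 → 201
143 + 201 → 344
The encoded length is the sum of every internal node's weight: 76 + 125 + 143 + 201 + 344 = 889 bits.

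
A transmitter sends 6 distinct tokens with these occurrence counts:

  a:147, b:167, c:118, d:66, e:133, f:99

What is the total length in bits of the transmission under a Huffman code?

1876

Build the Huffman tree bottom-up:
combine d(66), f(99) → 165
combine c(118), e(133) → 251
combine a(147), 165 → 312
combine b(167), 251 → 418
combine 312, 418 → 730
Each symbol's bit-cost is frequency × depth; summing gives 1876 bits (equivalently 165 + 251 + 312 + 418 + 730).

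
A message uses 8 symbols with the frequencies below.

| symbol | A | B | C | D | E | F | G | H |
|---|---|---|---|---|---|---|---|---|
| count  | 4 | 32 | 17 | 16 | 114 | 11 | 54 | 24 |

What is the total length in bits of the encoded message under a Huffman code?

Merge the two smallest weights repeatedly:
merge A(4) and F(11): 15
merge 15 and D(16): 31
merge C(17) and H(24): 41
merge 31 and B(32): 63
merge 41 and G(54): 95
merge 63 and 95: 158
merge E(114) and 158: 272
Each symbol's bit-cost is frequency × depth; summing gives 675 bits (equivalently 15 + 31 + 41 + 63 + 95 + 158 + 272).

675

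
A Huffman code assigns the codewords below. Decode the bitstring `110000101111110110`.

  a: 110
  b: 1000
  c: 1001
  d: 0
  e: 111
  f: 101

Read left to right; each codeword is recognised as soon as it completes (prefix code):
  110→a | 0→d | 0→d | 0→d | 101→f | 111→e | 110→a | 110→a
Decoded message: adddfeaa

adddfeaa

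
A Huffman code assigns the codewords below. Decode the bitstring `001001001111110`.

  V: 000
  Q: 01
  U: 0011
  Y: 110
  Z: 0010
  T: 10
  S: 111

ZQUST

Read left to right; each codeword is recognised as soon as it completes (prefix code):
  0010→Z | 01→Q | 0011→U | 111→S | 10→T
Decoded message: ZQUST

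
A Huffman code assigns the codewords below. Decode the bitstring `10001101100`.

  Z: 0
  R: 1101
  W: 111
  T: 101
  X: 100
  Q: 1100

Read left to right; each codeword is recognised as soon as it completes (prefix code):
  100→X | 0→Z | 1101→R | 100→X
Decoded message: XZRX

XZRX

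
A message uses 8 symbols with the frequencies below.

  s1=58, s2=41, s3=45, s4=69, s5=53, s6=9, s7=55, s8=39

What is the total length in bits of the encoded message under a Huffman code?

1086

Merge the two smallest weights repeatedly:
merge s6(9) and s8(39): 48
merge s2(41) and s3(45): 86
merge 48 and s5(53): 101
merge s7(55) and s1(58): 113
merge s4(69) and 86: 155
merge 101 and 113: 214
merge 155 and 214: 369
The encoded length is the sum of every internal node's weight: 48 + 86 + 101 + 113 + 155 + 214 + 369 = 1086 bits.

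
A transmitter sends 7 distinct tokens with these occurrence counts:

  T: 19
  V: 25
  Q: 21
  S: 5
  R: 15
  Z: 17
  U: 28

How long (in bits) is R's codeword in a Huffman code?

Huffman merges, smallest pair first:
S(5) + R(15) → 20
Z(17) + T(19) → 36
20 + Q(21) → 41
V(25) + U(28) → 53
36 + 41 → 77
53 + 77 → 130
R's leaf is at depth 4, giving a 4-bit codeword.

4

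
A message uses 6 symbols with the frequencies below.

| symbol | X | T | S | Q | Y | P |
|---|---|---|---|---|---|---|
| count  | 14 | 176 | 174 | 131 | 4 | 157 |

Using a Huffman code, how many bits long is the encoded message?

1479

Merge the two smallest weights repeatedly:
Y(4) + X(14) → 18
18 + Q(131) → 149
149 + P(157) → 306
S(174) + T(176) → 350
306 + 350 → 656
The encoded length is the sum of every internal node's weight: 18 + 149 + 306 + 350 + 656 = 1479 bits.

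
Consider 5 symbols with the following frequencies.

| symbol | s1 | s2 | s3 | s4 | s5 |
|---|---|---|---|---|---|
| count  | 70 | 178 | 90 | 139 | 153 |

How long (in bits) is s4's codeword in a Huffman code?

Repeatedly merge the two smallest:
s1(70) + s3(90) → 160
s4(139) + s5(153) → 292
160 + s2(178) → 338
292 + 338 → 630
s4's leaf is at depth 2, giving a 2-bit codeword.

2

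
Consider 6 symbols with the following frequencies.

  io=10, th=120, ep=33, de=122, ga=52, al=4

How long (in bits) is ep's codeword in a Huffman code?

4

Huffman merges, smallest pair first:
combine al(4), io(10) → 14
combine 14, ep(33) → 47
combine 47, ga(52) → 99
combine 99, th(120) → 219
combine de(122), 219 → 341
ep sits 4 levels below the root, so its codeword is 4 bits.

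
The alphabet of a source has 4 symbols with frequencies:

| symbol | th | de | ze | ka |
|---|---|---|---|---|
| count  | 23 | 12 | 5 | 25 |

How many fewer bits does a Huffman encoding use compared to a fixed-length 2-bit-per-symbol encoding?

Fixed-length: 2 bits × 65 symbols = 130 bits.
Huffman merges:
combine ze(5), de(12) → 17
combine 17, th(23) → 40
combine ka(25), 40 → 65
Huffman total = 17 + 40 + 65 = 122 bits.
Saving = 130 − 122 = 8 bits.

8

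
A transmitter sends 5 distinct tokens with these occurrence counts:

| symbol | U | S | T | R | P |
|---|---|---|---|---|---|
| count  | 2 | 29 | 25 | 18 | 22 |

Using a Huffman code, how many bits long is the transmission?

Build the Huffman tree bottom-up:
merge U(2) and R(18): 20
merge 20 and P(22): 42
merge T(25) and S(29): 54
merge 42 and 54: 96
Total encoded bits = sum of merged weights = 20 + 42 + 54 + 96 = 212.

212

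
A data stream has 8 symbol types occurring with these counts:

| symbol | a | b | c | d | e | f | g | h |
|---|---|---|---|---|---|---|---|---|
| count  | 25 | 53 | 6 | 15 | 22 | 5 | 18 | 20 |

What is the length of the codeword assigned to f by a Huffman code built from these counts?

4

Huffman merges, smallest pair first:
combine f(5), c(6) → 11
combine 11, d(15) → 26
combine g(18), h(20) → 38
combine e(22), a(25) → 47
combine 26, 38 → 64
combine 47, b(53) → 100
combine 64, 100 → 164
The subtree containing f is merged 4 times, so code length = 4.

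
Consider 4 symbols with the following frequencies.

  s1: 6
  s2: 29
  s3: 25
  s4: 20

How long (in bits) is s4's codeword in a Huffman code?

Build the tree from the bottom:
s1(6) + s4(20) → 26
s3(25) + 26 → 51
s2(29) + 51 → 80
The subtree containing s4 is merged 3 times, so code length = 3.

3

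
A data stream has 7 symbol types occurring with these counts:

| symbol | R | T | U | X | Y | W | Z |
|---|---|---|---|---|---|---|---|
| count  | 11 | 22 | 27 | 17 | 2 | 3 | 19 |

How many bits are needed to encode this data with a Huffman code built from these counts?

256

Merge the two smallest weights repeatedly:
combine Y(2), W(3) → 5
combine 5, R(11) → 16
combine 16, X(17) → 33
combine Z(19), T(22) → 41
combine U(27), 33 → 60
combine 41, 60 → 101
Each symbol's bit-cost is frequency × depth; summing gives 256 bits (equivalently 5 + 16 + 33 + 41 + 60 + 101).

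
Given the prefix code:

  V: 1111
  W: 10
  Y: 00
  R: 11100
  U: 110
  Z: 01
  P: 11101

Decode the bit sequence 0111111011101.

ZVWP

Read left to right; each codeword is recognised as soon as it completes (prefix code):
  01→Z | 1111→V | 10→W | 11101→P
Decoded message: ZVWP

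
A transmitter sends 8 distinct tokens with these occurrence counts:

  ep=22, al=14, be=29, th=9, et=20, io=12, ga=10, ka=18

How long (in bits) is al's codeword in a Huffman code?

3

Repeatedly merge the two smallest:
combine th(9), ga(10) → 19
combine io(12), al(14) → 26
combine ka(18), 19 → 37
combine et(20), ep(22) → 42
combine 26, be(29) → 55
combine 37, 42 → 79
combine 55, 79 → 134
al's leaf is at depth 3, giving a 3-bit codeword.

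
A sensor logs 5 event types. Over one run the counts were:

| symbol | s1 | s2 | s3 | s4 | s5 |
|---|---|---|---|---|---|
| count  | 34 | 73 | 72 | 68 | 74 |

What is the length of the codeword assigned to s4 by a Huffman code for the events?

3

Huffman merges, smallest pair first:
merge s1(34) and s4(68): 102
merge s3(72) and s2(73): 145
merge s5(74) and 102: 176
merge 145 and 176: 321
The subtree containing s4 is merged 3 times, so code length = 3.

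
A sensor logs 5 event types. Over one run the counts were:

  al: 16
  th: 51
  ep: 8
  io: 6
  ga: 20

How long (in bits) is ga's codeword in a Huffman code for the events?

2

Repeatedly merge the two smallest:
combine io(6), ep(8) → 14
combine 14, al(16) → 30
combine ga(20), 30 → 50
combine 50, th(51) → 101
ga sits 2 levels below the root, so its codeword is 2 bits.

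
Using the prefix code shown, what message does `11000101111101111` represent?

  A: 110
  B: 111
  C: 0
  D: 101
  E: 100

Read left to right; each codeword is recognised as soon as it completes (prefix code):
  110→A | 0→C | 0→C | 101→D | 111→B | 101→D | 111→B
Decoded message: ACCDBDB

ACCDBDB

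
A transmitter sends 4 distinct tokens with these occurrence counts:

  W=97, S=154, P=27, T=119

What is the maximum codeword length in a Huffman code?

3

Merge the two lowest-weight nodes at each step:
combine P(27), W(97) → 124
combine T(119), 124 → 243
combine S(154), 243 → 397
The first pair merged (P, W) ends up deepest, at depth 3.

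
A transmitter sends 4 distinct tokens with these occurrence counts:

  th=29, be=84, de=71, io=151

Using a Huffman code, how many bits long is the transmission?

Merge the two smallest weights repeatedly:
merge th(29) and de(71): 100
merge be(84) and 100: 184
merge io(151) and 184: 335
Each symbol's bit-cost is frequency × depth; summing gives 619 bits (equivalently 100 + 184 + 335).

619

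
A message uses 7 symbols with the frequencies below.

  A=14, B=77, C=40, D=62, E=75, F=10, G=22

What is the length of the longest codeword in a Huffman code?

5

Merge the two lowest-weight nodes at each step:
combine F(10), A(14) → 24
combine G(22), 24 → 46
combine C(40), 46 → 86
combine D(62), E(75) → 137
combine B(77), 86 → 163
combine 137, 163 → 300
The rarest symbols sit at the bottom; the longest codeword is 5 bits.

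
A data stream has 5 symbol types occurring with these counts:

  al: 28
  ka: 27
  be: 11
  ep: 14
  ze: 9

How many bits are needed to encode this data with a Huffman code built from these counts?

Build the Huffman tree bottom-up:
combine ze(9), be(11) → 20
combine ep(14), 20 → 34
combine ka(27), al(28) → 55
combine 34, 55 → 89
The encoded length is the sum of every internal node's weight: 20 + 34 + 55 + 89 = 198 bits.

198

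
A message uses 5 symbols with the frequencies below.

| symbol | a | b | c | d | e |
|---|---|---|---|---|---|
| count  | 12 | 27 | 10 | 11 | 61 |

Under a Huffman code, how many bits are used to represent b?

Repeatedly merge the two smallest:
c(10) + d(11) → 21
a(12) + 21 → 33
b(27) + 33 → 60
60 + e(61) → 121
The subtree containing b is merged 2 times, so code length = 2.

2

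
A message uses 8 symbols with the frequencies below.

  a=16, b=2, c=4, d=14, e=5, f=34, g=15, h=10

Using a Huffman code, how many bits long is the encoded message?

267

Merge the two smallest weights repeatedly:
b(2) + c(4) → 6
e(5) + 6 → 11
h(10) + 11 → 21
d(14) + g(15) → 29
a(16) + 21 → 37
29 + f(34) → 63
37 + 63 → 100
Each symbol's bit-cost is frequency × depth; summing gives 267 bits (equivalently 6 + 11 + 21 + 29 + 37 + 63 + 100).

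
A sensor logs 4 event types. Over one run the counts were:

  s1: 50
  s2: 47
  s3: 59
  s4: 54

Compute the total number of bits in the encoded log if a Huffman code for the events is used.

420

Greedily combine the two least-frequent nodes:
merge s2(47) and s1(50): 97
merge s4(54) and s3(59): 113
merge 97 and 113: 210
Each symbol's bit-cost is frequency × depth; summing gives 420 bits (equivalently 97 + 113 + 210).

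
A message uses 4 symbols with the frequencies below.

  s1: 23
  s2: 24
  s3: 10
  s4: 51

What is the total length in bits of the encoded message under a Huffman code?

Build the Huffman tree bottom-up:
s3(10) + s1(23) → 33
s2(24) + 33 → 57
s4(51) + 57 → 108
The encoded length is the sum of every internal node's weight: 33 + 57 + 108 = 198 bits.

198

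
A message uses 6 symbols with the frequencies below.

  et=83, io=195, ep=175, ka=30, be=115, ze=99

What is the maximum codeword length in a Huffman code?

Merge the two lowest-weight nodes at each step:
combine ka(30), et(83) → 113
combine ze(99), 113 → 212
combine be(115), ep(175) → 290
combine io(195), 212 → 407
combine 290, 407 → 697
The rarest symbols sit at the bottom; the longest codeword is 4 bits.

4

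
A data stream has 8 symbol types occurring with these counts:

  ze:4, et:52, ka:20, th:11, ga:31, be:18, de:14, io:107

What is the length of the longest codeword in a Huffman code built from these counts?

Merge the two lowest-weight nodes at each step:
ze(4) + th(11) → 15
de(14) + 15 → 29
be(18) + ka(20) → 38
29 + ga(31) → 60
38 + et(52) → 90
60 + 90 → 150
io(107) + 150 → 257
Maximum depth reached is 5.

5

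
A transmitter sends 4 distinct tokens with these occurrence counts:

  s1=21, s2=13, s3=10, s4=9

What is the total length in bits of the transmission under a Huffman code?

Build the Huffman tree bottom-up:
s4(9) + s3(10) → 19
s2(13) + 19 → 32
s1(21) + 32 → 53
The encoded length is the sum of every internal node's weight: 19 + 32 + 53 = 104 bits.

104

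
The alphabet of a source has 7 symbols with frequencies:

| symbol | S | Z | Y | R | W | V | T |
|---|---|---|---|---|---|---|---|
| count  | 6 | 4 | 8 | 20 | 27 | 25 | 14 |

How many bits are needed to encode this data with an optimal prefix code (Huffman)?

268

Greedily combine the two least-frequent nodes:
merge Z(4) and S(6): 10
merge Y(8) and 10: 18
merge T(14) and 18: 32
merge R(20) and V(25): 45
merge W(27) and 32: 59
merge 45 and 59: 104
The encoded length is the sum of every internal node's weight: 10 + 18 + 32 + 45 + 59 + 104 = 268 bits.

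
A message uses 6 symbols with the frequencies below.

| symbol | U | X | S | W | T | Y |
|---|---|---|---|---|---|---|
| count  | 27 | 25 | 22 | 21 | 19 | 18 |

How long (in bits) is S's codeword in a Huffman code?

Build the tree from the bottom:
merge Y(18) and T(19): 37
merge W(21) and S(22): 43
merge X(25) and U(27): 52
merge 37 and 43: 80
merge 52 and 80: 132
S sits 3 levels below the root, so its codeword is 3 bits.

3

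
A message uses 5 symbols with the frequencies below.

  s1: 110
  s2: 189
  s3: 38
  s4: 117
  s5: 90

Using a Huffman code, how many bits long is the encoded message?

Merge the two smallest weights repeatedly:
s3(38) + s5(90) → 128
s1(110) + s4(117) → 227
128 + s2(189) → 317
227 + 317 → 544
The encoded length is the sum of every internal node's weight: 128 + 227 + 317 + 544 = 1216 bits.

1216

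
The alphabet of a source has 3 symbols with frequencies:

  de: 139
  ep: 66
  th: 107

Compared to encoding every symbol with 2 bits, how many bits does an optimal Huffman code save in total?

139

Fixed-length: 2 bits × 312 symbols = 624 bits.
Huffman merges:
merge ep(66) and th(107): 173
merge de(139) and 173: 312
Huffman total = 173 + 312 = 485 bits.
Saving = 624 − 485 = 139 bits.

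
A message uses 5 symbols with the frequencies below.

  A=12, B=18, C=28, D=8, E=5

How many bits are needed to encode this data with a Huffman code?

152

Greedily combine the two least-frequent nodes:
E(5) + D(8) → 13
A(12) + 13 → 25
B(18) + 25 → 43
C(28) + 43 → 71
Total encoded bits = sum of merged weights = 13 + 25 + 43 + 71 = 152.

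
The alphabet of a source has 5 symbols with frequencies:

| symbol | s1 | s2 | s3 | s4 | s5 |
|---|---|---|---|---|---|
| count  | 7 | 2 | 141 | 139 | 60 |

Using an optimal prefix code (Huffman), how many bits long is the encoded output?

Merge the two smallest weights repeatedly:
merge s2(2) and s1(7): 9
merge 9 and s5(60): 69
merge 69 and s4(139): 208
merge s3(141) and 208: 349
Each symbol's bit-cost is frequency × depth; summing gives 635 bits (equivalently 9 + 69 + 208 + 349).

635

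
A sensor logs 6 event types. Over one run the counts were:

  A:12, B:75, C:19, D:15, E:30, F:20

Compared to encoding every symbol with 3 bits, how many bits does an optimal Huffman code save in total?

Fixed-length: 3 bits × 171 symbols = 513 bits.
Huffman merges:
combine A(12), D(15) → 27
combine C(19), F(20) → 39
combine 27, E(30) → 57
combine 39, 57 → 96
combine B(75), 96 → 171
Huffman total = 27 + 39 + 57 + 96 + 171 = 390 bits.
Saving = 513 − 390 = 123 bits.

123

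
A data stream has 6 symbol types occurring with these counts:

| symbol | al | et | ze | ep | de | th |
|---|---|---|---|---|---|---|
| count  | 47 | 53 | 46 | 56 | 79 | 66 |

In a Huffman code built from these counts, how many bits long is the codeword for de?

Build the tree from the bottom:
ze(46) + al(47) → 93
et(53) + ep(56) → 109
th(66) + de(79) → 145
93 + 109 → 202
145 + 202 → 347
de sits 2 levels below the root, so its codeword is 2 bits.

2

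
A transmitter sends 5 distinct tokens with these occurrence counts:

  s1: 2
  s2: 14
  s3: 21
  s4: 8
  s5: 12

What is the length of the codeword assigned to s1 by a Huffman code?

Build the tree from the bottom:
combine s1(2), s4(8) → 10
combine 10, s5(12) → 22
combine s2(14), s3(21) → 35
combine 22, 35 → 57
s1 sits 3 levels below the root, so its codeword is 3 bits.

3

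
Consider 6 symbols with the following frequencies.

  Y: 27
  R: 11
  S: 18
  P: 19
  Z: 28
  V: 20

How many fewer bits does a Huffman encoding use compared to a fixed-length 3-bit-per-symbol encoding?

Fixed-length: 3 bits × 123 symbols = 369 bits.
Huffman merges:
merge R(11) and S(18): 29
merge P(19) and V(20): 39
merge Y(27) and Z(28): 55
merge 29 and 39: 68
merge 55 and 68: 123
Huffman total = 29 + 39 + 55 + 68 + 123 = 314 bits.
Saving = 369 − 314 = 55 bits.

55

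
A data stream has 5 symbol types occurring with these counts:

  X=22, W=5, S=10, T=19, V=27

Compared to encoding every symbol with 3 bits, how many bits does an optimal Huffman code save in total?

Fixed-length: 3 bits × 83 symbols = 249 bits.
Huffman merges:
W(5) + S(10) → 15
15 + T(19) → 34
X(22) + V(27) → 49
34 + 49 → 83
Huffman total = 15 + 34 + 49 + 83 = 181 bits.
Saving = 249 − 181 = 68 bits.

68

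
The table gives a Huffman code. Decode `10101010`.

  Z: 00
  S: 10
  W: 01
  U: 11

Read left to right; each codeword is recognised as soon as it completes (prefix code):
  10→S | 10→S | 10→S | 10→S
Decoded message: SSSS

SSSS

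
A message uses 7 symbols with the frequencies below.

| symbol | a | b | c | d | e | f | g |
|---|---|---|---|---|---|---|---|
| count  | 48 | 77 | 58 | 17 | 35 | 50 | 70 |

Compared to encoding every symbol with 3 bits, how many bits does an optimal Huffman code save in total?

Fixed-length: 3 bits × 355 symbols = 1065 bits.
Huffman merges:
combine d(17), e(35) → 52
combine a(48), f(50) → 98
combine 52, c(58) → 110
combine g(70), b(77) → 147
combine 98, 110 → 208
combine 147, 208 → 355
Huffman total = 52 + 98 + 110 + 147 + 208 + 355 = 970 bits.
Saving = 1065 − 970 = 95 bits.

95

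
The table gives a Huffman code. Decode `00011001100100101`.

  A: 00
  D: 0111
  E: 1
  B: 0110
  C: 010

Read left to right; each codeword is recognised as soon as it completes (prefix code):
  00→A | 0110→B | 0110→B | 010→C | 010→C | 1→E
Decoded message: ABBCCE

ABBCCE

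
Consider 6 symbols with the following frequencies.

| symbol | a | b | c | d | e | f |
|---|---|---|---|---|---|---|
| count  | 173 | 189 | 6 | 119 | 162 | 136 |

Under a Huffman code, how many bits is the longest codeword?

4

Merge the two lowest-weight nodes at each step:
combine c(6), d(119) → 125
combine 125, f(136) → 261
combine e(162), a(173) → 335
combine b(189), 261 → 450
combine 335, 450 → 785
The rarest symbols sit at the bottom; the longest codeword is 4 bits.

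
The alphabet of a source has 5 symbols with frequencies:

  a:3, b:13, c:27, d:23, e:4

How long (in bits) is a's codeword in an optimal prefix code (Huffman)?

4

Build the tree from the bottom:
merge a(3) and e(4): 7
merge 7 and b(13): 20
merge 20 and d(23): 43
merge c(27) and 43: 70
The subtree containing a is merged 4 times, so code length = 4.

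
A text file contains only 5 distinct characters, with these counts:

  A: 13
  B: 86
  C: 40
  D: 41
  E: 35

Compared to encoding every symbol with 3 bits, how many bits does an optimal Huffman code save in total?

172

Fixed-length: 3 bits × 215 symbols = 645 bits.
Huffman merges:
merge A(13) and E(35): 48
merge C(40) and D(41): 81
merge 48 and 81: 129
merge B(86) and 129: 215
Huffman total = 48 + 81 + 129 + 215 = 473 bits.
Saving = 645 − 473 = 172 bits.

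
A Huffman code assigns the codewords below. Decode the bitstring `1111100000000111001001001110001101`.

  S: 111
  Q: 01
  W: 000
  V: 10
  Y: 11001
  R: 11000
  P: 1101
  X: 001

Read left to right; each codeword is recognised as soon as it completes (prefix code):
  111→S | 11000→R | 000→W | 001→X | 11001→Y | 001→X | 001→X | 11000→R | 1101→P
Decoded message: SRWXYXXRP

SRWXYXXRP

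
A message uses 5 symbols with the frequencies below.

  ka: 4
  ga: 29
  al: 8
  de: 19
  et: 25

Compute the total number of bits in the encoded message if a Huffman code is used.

Greedily combine the two least-frequent nodes:
ka(4) + al(8) → 12
12 + de(19) → 31
et(25) + ga(29) → 54
31 + 54 → 85
Each symbol's bit-cost is frequency × depth; summing gives 182 bits (equivalently 12 + 31 + 54 + 85).

182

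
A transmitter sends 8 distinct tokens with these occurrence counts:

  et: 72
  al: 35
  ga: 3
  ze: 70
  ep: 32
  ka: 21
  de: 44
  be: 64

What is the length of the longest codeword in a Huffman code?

Merge the two lowest-weight nodes at each step:
combine ga(3), ka(21) → 24
combine 24, ep(32) → 56
combine al(35), de(44) → 79
combine 56, be(64) → 120
combine ze(70), et(72) → 142
combine 79, 120 → 199
combine 142, 199 → 341
The first pair merged (ga, ka) ends up deepest, at depth 5.

5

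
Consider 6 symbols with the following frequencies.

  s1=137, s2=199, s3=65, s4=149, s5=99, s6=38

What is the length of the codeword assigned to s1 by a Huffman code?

2

Repeatedly merge the two smallest:
merge s6(38) and s3(65): 103
merge s5(99) and 103: 202
merge s1(137) and s4(149): 286
merge s2(199) and 202: 401
merge 286 and 401: 687
s1's leaf is at depth 2, giving a 2-bit codeword.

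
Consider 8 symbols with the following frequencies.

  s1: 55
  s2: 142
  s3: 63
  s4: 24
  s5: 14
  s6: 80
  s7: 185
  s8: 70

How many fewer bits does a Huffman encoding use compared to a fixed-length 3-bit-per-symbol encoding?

Fixed-length: 3 bits × 633 symbols = 1899 bits.
Huffman merges:
combine s5(14), s4(24) → 38
combine 38, s1(55) → 93
combine s3(63), s8(70) → 133
combine s6(80), 93 → 173
combine 133, s2(142) → 275
combine 173, s7(185) → 358
combine 275, 358 → 633
Huffman total = 38 + 93 + 133 + 173 + 275 + 358 + 633 = 1703 bits.
Saving = 1899 − 1703 = 196 bits.

196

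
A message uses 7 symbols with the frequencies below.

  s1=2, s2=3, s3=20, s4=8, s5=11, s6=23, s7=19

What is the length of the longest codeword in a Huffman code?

Merge the two lowest-weight nodes at each step:
merge s1(2) and s2(3): 5
merge 5 and s4(8): 13
merge s5(11) and 13: 24
merge s7(19) and s3(20): 39
merge s6(23) and 24: 47
merge 39 and 47: 86
The rarest symbols sit at the bottom; the longest codeword is 5 bits.

5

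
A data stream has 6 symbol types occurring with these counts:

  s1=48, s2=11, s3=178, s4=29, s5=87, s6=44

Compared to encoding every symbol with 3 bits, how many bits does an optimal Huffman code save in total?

319

Fixed-length: 3 bits × 397 symbols = 1191 bits.
Huffman merges:
s2(11) + s4(29) → 40
40 + s6(44) → 84
s1(48) + 84 → 132
s5(87) + 132 → 219
s3(178) + 219 → 397
Huffman total = 40 + 84 + 132 + 219 + 397 = 872 bits.
Saving = 1191 − 872 = 319 bits.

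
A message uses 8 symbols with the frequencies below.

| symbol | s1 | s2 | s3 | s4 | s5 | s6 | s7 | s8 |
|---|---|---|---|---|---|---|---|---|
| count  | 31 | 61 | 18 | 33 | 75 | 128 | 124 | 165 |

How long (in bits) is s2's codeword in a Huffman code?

3

Huffman merges, smallest pair first:
combine s3(18), s1(31) → 49
combine s4(33), 49 → 82
combine s2(61), s5(75) → 136
combine 82, s7(124) → 206
combine s6(128), 136 → 264
combine s8(165), 206 → 371
combine 264, 371 → 635
s2's leaf is at depth 3, giving a 3-bit codeword.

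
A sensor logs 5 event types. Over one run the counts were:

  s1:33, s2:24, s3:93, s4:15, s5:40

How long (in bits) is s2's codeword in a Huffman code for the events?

4

Repeatedly merge the two smallest:
merge s4(15) and s2(24): 39
merge s1(33) and 39: 72
merge s5(40) and 72: 112
merge s3(93) and 112: 205
s2's leaf is at depth 4, giving a 4-bit codeword.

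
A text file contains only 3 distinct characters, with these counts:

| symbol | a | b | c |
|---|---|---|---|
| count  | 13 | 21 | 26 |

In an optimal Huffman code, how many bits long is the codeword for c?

Repeatedly merge the two smallest:
combine a(13), b(21) → 34
combine c(26), 34 → 60
c is merged only at the final step, so code length = 1.

1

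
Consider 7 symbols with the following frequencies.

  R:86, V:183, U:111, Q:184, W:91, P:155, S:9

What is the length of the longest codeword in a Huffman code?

4

Merge the two lowest-weight nodes at each step:
combine S(9), R(86) → 95
combine W(91), 95 → 186
combine U(111), P(155) → 266
combine V(183), Q(184) → 367
combine 186, 266 → 452
combine 367, 452 → 819
The rarest symbols sit at the bottom; the longest codeword is 4 bits.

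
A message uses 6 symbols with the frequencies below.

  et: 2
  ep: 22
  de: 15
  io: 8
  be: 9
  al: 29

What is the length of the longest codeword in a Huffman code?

4

Merge the two lowest-weight nodes at each step:
et(2) + io(8) → 10
be(9) + 10 → 19
de(15) + 19 → 34
ep(22) + al(29) → 51
34 + 51 → 85
The rarest symbols sit at the bottom; the longest codeword is 4 bits.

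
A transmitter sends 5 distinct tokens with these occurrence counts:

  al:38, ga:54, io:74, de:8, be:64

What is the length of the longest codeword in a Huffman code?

Merge the two lowest-weight nodes at each step:
combine de(8), al(38) → 46
combine 46, ga(54) → 100
combine be(64), io(74) → 138
combine 100, 138 → 238
Maximum depth reached is 3.

3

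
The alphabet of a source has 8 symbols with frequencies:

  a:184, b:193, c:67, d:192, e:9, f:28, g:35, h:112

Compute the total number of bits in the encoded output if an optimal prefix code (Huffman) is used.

Build the Huffman tree bottom-up:
e(9) + f(28) → 37
g(35) + 37 → 72
c(67) + 72 → 139
h(112) + 139 → 251
a(184) + d(192) → 376
b(193) + 251 → 444
376 + 444 → 820
The encoded length is the sum of every internal node's weight: 37 + 72 + 139 + 251 + 376 + 444 + 820 = 2139 bits.

2139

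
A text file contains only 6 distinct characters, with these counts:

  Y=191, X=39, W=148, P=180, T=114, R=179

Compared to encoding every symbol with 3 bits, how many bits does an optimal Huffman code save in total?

Fixed-length: 3 bits × 851 symbols = 2553 bits.
Huffman merges:
combine X(39), T(114) → 153
combine W(148), 153 → 301
combine R(179), P(180) → 359
combine Y(191), 301 → 492
combine 359, 492 → 851
Huffman total = 153 + 301 + 359 + 492 + 851 = 2156 bits.
Saving = 2553 − 2156 = 397 bits.

397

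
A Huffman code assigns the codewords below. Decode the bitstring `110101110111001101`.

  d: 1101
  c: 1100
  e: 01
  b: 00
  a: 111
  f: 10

Read left to right; each codeword is recognised as soon as it completes (prefix code):
  1101→d | 01→e | 1101→d | 1100→c | 1101→d
Decoded message: dedcd

dedcd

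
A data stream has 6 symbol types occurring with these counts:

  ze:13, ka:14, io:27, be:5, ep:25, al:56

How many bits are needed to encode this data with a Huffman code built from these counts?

Build the Huffman tree bottom-up:
merge be(5) and ze(13): 18
merge ka(14) and 18: 32
merge ep(25) and io(27): 52
merge 32 and 52: 84
merge al(56) and 84: 140
Total encoded bits = sum of merged weights = 18 + 32 + 52 + 84 + 140 = 326.

326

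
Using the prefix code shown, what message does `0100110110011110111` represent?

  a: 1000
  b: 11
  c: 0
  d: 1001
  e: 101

Read left to right; each codeword is recognised as soon as it completes (prefix code):
  0→c | 1001→d | 101→e | 1001→d | 11→b | 101→e | 11→b
Decoded message: cdedbeb

cdedbeb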